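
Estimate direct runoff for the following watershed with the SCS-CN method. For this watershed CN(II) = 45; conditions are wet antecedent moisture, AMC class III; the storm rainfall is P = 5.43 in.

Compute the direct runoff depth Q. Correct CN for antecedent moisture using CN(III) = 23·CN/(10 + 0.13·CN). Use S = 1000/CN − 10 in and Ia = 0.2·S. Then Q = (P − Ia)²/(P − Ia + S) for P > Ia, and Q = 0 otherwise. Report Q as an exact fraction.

Q = 8172340801/4148300700 in ≈ 1.970 in

Adjust CN=45 to AMC III: 23·45/(10 + 0.13·45) → 1035 ÷ (317/20) = 20700/317 ≈ 65.300
Max retention: S = 1000/(20700/317) − 10 = 1100/207 in (≈ 5.314 in)
Ia = 0.2S: 0.2·5.314 = 1.063 in (exactly 220/207)
Since P=5.430 > Ia=1.063: effective rainfall P−Ia = 90401/20700 in
Q = (90401/20700)²/((90401/20700) + 1100/207) = (8172340801/428490000)/(200401/20700) = 8172340801/4148300700 in ≈ 1.970 in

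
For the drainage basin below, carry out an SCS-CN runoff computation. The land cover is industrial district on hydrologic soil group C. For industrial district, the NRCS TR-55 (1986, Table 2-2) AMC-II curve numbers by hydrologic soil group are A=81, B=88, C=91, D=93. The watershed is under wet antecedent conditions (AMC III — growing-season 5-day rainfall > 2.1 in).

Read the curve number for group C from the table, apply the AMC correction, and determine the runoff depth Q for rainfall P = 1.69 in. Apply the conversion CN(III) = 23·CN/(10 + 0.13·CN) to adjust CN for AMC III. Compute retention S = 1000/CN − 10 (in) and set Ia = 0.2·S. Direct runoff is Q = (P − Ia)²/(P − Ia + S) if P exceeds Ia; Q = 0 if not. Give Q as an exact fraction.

NRCS table: industrial district, soil group C → CN(II) = 91
CN(III) from CN(II)=91: (23·91)/(10 + 0.13·91) = 209300/2183 ≈ 95.877
Retention S: 1000/CN − 10 with CN=95.877 → S = 900/2093 ≈ 0.430 in
Initial abstraction Ia = S/5 = (900/2093)/5 = 180/2093 ≈ 0.086 in
P − Ia = 1.690 − 0.086 = 335717/209300 ≈ 1.604 in (> 0, runoff occurs)
Q: (335717/209300)² ÷ (425717/209300) = 112705904089/89102568100 in (≈ 1.265 in)

Q = 112705904089/89102568100 in ≈ 1.265 in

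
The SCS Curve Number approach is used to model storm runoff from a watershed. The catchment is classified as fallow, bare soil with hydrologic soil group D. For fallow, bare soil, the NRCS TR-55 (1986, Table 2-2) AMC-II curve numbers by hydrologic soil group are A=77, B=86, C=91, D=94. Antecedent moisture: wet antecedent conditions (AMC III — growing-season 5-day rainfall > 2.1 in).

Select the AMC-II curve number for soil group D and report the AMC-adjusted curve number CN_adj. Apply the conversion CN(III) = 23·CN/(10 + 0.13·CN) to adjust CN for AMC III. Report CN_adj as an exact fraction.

NRCS table: fallow, bare soil, soil group D → CN(II) = 94
Wet (AMC III): CN(III) = 23·94/(10 + 0.13·94) = 2162/(1111/50) = 108100/1111 ≈ 97.300

CN_adj = 108100/1111 ≈ 97.300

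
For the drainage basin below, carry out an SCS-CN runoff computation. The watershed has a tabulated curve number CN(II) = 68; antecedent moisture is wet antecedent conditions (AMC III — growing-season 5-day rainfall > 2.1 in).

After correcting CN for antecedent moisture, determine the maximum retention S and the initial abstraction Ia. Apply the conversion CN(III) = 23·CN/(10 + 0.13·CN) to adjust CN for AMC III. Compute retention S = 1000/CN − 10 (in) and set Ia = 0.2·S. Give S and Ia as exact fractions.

CN(III) from CN(II)=68: (23·68)/(10 + 0.13·68) = 39100/471 ≈ 83.015
Retention S: 1000/CN − 10 with CN=83.015 → S = 800/391 ≈ 2.046 in
Initial abstraction Ia = S/5 = (800/391)/5 = 160/391 ≈ 0.409 in

S = 800/391 in ≈ 2.046 in; Ia = 160/391 in ≈ 0.409 in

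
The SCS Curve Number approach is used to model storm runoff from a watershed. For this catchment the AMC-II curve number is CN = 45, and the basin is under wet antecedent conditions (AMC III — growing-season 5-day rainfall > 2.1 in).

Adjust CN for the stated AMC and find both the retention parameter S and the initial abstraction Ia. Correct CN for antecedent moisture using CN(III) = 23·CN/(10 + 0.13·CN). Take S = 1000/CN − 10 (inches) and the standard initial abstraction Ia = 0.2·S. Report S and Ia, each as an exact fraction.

CN(III) from CN(II)=45: (23·45)/(10 + 0.13·45) = 20700/317 ≈ 65.300
Max retention: S = 1000/(20700/317) − 10 = 1100/207 in (≈ 5.314 in)
Ia = 0.2S: 0.2·5.314 = 1.063 in (exactly 220/207)

S = 1100/207 in ≈ 5.314 in; Ia = 220/207 in ≈ 1.063 in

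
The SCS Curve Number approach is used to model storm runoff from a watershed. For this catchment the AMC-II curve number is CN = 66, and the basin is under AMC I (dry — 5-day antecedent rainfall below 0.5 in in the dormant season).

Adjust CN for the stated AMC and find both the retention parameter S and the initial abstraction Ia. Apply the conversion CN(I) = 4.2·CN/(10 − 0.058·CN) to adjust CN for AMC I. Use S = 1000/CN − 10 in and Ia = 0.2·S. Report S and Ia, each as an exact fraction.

S = 8500/693 in ≈ 12.266 in; Ia = 1700/693 in ≈ 2.453 in

Adjust CN=66 to AMC I: 4.2·66/(10 − 0.058·66) → (1386/5) ÷ (1543/250) = 69300/1543 ≈ 44.913
S = 1000/(69300/1543) − 10 = 8500/693 in ≈ 12.266 in
Ia = 0.2S: 0.2·12.266 = 2.453 in (exactly 1700/693)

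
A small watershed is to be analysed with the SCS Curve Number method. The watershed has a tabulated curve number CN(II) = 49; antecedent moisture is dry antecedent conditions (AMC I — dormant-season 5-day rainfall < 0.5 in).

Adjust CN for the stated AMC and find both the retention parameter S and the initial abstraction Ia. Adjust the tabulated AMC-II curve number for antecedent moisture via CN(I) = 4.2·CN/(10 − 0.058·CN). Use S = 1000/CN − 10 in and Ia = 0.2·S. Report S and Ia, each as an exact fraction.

S = 8500/343 in ≈ 24.781 in; Ia = 1700/343 in ≈ 4.956 in

CN(I) from CN(II)=49: (4.2·49)/(10 − 0.058·49) = 34300/1193 ≈ 28.751
S = 1000/(34300/1193) − 10 = 8500/343 in ≈ 24.781 in
Ia = 0.2·(8500/343) = 1700/343 in ≈ 4.956 in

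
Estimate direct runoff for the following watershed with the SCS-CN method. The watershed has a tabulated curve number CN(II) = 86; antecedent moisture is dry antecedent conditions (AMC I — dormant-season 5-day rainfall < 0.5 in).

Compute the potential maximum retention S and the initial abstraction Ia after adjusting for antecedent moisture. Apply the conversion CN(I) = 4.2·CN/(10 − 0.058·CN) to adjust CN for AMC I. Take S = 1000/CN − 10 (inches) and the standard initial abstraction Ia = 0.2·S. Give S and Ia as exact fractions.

S = 500/129 in ≈ 3.876 in; Ia = 100/129 in ≈ 0.775 in

CN(I) from CN(II)=86: (4.2·86)/(10 − 0.058·86) = 12900/179 ≈ 72.067
Max retention: S = 1000/(12900/179) − 10 = 500/129 in (≈ 3.876 in)
Initial abstraction Ia = S/5 = (500/129)/5 = 100/129 ≈ 0.775 in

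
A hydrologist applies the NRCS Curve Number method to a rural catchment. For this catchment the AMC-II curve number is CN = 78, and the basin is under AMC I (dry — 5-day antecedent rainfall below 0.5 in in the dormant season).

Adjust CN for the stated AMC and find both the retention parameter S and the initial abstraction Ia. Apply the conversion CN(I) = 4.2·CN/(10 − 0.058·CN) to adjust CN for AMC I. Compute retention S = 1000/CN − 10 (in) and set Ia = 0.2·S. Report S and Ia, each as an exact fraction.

S = 5500/819 in ≈ 6.716 in; Ia = 1100/819 in ≈ 1.343 in

Adjust CN=78 to AMC I: 4.2·78/(10 − 0.058·78) → (1638/5) ÷ (1369/250) = 81900/1369 ≈ 59.825
Max retention: S = 1000/(81900/1369) − 10 = 5500/819 in (≈ 6.716 in)
Initial abstraction Ia = S/5 = (5500/819)/5 = 1100/819 ≈ 1.343 in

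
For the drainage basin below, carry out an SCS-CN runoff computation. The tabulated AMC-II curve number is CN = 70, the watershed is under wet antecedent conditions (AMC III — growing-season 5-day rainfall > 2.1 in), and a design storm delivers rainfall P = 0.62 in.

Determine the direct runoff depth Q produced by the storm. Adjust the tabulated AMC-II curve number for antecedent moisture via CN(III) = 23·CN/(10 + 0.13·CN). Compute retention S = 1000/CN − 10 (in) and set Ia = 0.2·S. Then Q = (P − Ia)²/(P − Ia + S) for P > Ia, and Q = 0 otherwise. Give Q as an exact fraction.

Adjust CN=70 to AMC III: 23·70/(10 + 0.13·70) → 1610 ÷ (191/10) = 16100/191 ≈ 84.293
Max retention: S = 1000/(16100/191) − 10 = 300/161 in (≈ 1.863 in)
Ia = 0.2·(300/161) = 60/161 in ≈ 0.373 in
Excess rainfall: 0.620 − 0.373 = 0.247 in; P > Ia so Q > 0
Q = (1991/8050)²/((1991/8050) + 300/161) = (3964081/64802500)/(16991/8050) = 3964081/136777550 in ≈ 0.029 in

Q = 3964081/136777550 in ≈ 0.029 in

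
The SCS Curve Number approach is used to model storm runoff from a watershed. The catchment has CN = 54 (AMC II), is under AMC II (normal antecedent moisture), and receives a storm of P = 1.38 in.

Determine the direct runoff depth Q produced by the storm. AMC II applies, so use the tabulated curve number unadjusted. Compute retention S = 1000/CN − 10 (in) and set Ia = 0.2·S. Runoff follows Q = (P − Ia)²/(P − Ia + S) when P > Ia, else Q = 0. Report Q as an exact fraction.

Q = 0 in ≈ 0.000 in

CN(II) = 54; AMC II needs no correction.
Max retention: S = 1000/54 − 10 = 230/27 in (≈ 8.519 in)
Ia = 0.2S: 0.2·8.519 = 1.704 in (exactly 46/27)
P = 1.380 ≤ Ia = 1.704 in: entire storm abstracted, Q = 0.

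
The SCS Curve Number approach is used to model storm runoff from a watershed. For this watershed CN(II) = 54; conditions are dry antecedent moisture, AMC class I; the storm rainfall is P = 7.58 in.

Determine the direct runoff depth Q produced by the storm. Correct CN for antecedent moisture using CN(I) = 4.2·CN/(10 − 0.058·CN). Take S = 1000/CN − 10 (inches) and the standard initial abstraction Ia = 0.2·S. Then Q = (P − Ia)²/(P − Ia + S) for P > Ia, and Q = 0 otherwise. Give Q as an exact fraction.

Q = 9978611449/19133216550 in ≈ 0.522 in

Dry (AMC I): CN(I) = 4.2·54/(10 − 0.058·54) = (1134/5)/(1717/250) = 56700/1717 ≈ 33.023
Max retention: S = 1000/(56700/1717) − 10 = 11500/567 in (≈ 20.282 in)
Ia = 0.2S: 0.2·20.282 = 4.056 in (exactly 2300/567)
Since P=7.580 > Ia=4.056: effective rainfall P−Ia = 99893/28350 in
Q: (99893/28350)² ÷ (674893/28350) = 9978611449/19133216550 in (≈ 0.522 in)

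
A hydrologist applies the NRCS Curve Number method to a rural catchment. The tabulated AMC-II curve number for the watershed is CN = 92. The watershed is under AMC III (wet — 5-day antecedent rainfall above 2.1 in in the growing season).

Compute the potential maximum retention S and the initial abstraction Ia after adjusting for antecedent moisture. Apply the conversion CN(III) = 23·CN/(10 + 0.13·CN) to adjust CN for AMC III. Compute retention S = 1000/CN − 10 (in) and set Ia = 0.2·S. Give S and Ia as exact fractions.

Wet (AMC III): CN(III) = 23·92/(10 + 0.13·92) = 2116/(549/25) = 52900/549 ≈ 96.357
Max retention: S = 1000/(52900/549) − 10 = 200/529 in (≈ 0.378 in)
Ia = 0.2·(200/529) = 40/529 in ≈ 0.076 in

S = 200/529 in ≈ 0.378 in; Ia = 40/529 in ≈ 0.076 in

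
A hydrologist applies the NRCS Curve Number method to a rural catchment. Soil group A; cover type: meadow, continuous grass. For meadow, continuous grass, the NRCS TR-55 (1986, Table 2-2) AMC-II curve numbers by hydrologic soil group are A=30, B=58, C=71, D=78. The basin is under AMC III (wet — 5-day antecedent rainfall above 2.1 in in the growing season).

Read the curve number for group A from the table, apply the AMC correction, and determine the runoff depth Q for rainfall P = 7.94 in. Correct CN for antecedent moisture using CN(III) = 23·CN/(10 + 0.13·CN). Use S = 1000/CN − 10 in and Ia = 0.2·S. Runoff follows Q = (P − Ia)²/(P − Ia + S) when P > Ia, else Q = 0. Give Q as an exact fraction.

NRCS table: meadow, continuous grass, soil group A → CN(II) = 30
Wet (AMC III): CN(III) = 23·30/(10 + 0.13·30) = 690/(139/10) = 6900/139 ≈ 49.640
S = 1000/(6900/139) − 10 = 700/69 in ≈ 10.145 in
Ia = 0.2·(700/69) = 140/69 in ≈ 2.029 in
Excess rainfall: 7.940 − 2.029 = 5.911 in; P > Ia so Q > 0
Q: (20393/3450)² ÷ (55393/3450) = 415874449/191105850 in (≈ 2.176 in)

Q = 415874449/191105850 in ≈ 2.176 in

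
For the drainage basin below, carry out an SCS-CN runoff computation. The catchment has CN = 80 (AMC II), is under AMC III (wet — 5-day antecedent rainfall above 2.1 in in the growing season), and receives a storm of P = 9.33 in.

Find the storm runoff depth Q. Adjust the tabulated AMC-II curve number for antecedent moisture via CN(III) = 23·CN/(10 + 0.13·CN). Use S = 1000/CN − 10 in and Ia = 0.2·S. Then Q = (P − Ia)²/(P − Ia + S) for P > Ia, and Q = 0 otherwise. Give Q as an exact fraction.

Q = 439279681/53955700 in ≈ 8.141 in

Wet (AMC III): CN(III) = 23·80/(10 + 0.13·80) = 1840/(102/5) = 4600/51 ≈ 90.196
Retention S: 1000/CN − 10 with CN=90.196 → S = 25/23 ≈ 1.087 in
Ia = 0.2·(25/23) = 5/23 in ≈ 0.217 in
P − Ia = 9.330 − 0.217 = 20959/2300 ≈ 9.113 in (> 0, runoff occurs)
Q = (20959/2300)²/((20959/2300) + 25/23) = (439279681/5290000)/(23459/2300) = 439279681/53955700 in ≈ 8.141 in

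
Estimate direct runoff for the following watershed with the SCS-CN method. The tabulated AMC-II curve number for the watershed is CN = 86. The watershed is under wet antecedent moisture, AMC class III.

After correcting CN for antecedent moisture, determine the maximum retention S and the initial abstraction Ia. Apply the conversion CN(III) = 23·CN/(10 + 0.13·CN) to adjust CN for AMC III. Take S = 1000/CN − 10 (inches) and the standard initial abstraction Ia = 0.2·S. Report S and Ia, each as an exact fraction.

Adjust CN=86 to AMC III: 23·86/(10 + 0.13·86) → 1978 ÷ (1059/50) = 98900/1059 ≈ 93.390
Retention S: 1000/CN − 10 with CN=93.390 → S = 700/989 ≈ 0.708 in
Ia = 0.2·(700/989) = 140/989 in ≈ 0.142 in

S = 700/989 in ≈ 0.708 in; Ia = 140/989 in ≈ 0.142 in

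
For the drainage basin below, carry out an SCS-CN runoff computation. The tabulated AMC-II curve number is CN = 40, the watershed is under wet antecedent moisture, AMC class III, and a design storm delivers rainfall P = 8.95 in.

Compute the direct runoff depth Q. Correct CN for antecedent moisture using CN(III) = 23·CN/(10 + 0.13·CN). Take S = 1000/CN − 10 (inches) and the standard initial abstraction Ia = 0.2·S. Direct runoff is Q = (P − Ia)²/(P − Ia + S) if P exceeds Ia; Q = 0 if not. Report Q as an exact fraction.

CN(III) from CN(II)=40: (23·40)/(10 + 0.13·40) = 1150/19 ≈ 60.526
S = 1000/(1150/19) − 10 = 150/23 in ≈ 6.522 in
Ia = 0.2S: 0.2·6.522 = 1.304 in (exactly 30/23)
P − Ia = 8.950 − 1.304 = 3517/460 ≈ 7.646 in (> 0, runoff occurs)
Runoff Q = (P−Ia)²/(P−Ia+S) = (7.646)²/(7.646+6.522) = 12369289/2997820 ≈ 4.126 in

Q = 12369289/2997820 in ≈ 4.126 in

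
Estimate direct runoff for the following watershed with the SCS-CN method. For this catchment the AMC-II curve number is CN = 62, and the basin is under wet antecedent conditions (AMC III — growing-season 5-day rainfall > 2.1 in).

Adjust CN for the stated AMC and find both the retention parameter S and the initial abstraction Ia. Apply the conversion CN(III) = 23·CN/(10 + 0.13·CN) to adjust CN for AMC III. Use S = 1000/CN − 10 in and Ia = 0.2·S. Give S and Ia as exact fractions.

S = 1900/713 in ≈ 2.665 in; Ia = 380/713 in ≈ 0.533 in

CN(III) from CN(II)=62: (23·62)/(10 + 0.13·62) = 71300/903 ≈ 78.959
Max retention: S = 1000/(71300/903) − 10 = 1900/713 in (≈ 2.665 in)
Ia = 0.2S: 0.2·2.665 = 0.533 in (exactly 380/713)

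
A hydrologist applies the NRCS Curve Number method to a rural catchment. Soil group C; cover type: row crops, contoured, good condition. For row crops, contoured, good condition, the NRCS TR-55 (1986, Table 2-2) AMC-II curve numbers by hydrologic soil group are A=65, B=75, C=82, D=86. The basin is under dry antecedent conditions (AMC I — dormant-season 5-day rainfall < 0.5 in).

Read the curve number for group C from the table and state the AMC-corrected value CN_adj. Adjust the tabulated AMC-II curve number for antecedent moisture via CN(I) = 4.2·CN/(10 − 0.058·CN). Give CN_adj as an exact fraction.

CN_adj = 28700/437 ≈ 65.675

NRCS table: row crops, contoured, good condition, soil group C → CN(II) = 82
Dry (AMC I): CN(I) = 4.2·82/(10 − 0.058·82) = (1722/5)/(1311/250) = 28700/437 ≈ 65.675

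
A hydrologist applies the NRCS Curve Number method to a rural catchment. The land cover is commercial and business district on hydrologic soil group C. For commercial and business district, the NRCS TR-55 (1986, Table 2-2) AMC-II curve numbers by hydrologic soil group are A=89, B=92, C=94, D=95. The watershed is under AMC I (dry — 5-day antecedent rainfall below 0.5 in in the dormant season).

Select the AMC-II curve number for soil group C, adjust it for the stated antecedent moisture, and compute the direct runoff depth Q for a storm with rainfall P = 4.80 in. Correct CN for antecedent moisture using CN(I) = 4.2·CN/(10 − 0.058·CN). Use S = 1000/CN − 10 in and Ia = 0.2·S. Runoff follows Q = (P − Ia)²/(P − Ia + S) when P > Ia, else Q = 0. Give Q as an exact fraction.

NRCS table: commercial and business district, soil group C → CN(II) = 94
Adjust CN=94 to AMC I: 4.2·94/(10 − 0.058·94) → (1974/5) ÷ (1137/250) = 32900/379 ≈ 86.807
Max retention: S = 1000/(32900/379) − 10 = 500/329 in (≈ 1.520 in)
Ia = 0.2S: 0.2·1.520 = 0.304 in (exactly 100/329)
P − Ia = 4.800 − 0.304 = 7396/1645 ≈ 4.496 in (> 0, runoff occurs)
Runoff Q = (P−Ia)²/(P−Ia+S) = (4.496)²/(4.496+1.520) = 6837602/2034865 ≈ 3.360 in

Q = 6837602/2034865 in ≈ 3.360 in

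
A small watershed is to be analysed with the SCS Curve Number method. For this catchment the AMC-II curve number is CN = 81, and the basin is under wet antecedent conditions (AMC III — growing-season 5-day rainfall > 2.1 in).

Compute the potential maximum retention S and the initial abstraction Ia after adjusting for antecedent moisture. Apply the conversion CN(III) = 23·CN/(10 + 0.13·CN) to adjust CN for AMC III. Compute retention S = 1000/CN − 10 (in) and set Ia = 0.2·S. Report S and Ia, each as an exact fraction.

Adjust CN=81 to AMC III: 23·81/(10 + 0.13·81) → 1863 ÷ (2053/100) = 186300/2053 ≈ 90.745
S = 1000/(186300/2053) − 10 = 1900/1863 in ≈ 1.020 in
Ia = 0.2·(1900/1863) = 380/1863 in ≈ 0.204 in

S = 1900/1863 in ≈ 1.020 in; Ia = 380/1863 in ≈ 0.204 in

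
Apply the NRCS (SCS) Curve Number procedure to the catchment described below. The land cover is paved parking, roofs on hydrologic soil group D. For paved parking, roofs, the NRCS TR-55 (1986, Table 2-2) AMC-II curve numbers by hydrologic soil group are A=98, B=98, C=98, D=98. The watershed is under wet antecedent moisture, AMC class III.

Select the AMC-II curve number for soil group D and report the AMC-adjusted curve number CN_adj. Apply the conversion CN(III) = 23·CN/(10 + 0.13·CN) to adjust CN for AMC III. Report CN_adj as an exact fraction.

CN_adj = 112700/1137 ≈ 99.120

NRCS table: paved parking, roofs, soil group D → CN(II) = 98
Wet (AMC III): CN(III) = 23·98/(10 + 0.13·98) = 2254/(1137/50) = 112700/1137 ≈ 99.120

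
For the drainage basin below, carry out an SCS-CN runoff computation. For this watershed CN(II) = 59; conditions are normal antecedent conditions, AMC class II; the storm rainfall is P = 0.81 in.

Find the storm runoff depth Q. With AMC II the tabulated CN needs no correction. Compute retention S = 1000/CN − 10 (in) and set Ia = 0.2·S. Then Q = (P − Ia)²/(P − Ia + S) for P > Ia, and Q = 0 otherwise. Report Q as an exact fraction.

Average conditions: CN = 59 (no AMC adjustment).
S = 1000/59 − 10 = 410/59 in ≈ 6.949 in
Ia = 0.2S: 0.2·6.949 = 1.390 in (exactly 82/59)
P = 0.810 ≤ Ia = 1.390 in: entire storm abstracted, Q = 0.

Q = 0 in ≈ 0.000 in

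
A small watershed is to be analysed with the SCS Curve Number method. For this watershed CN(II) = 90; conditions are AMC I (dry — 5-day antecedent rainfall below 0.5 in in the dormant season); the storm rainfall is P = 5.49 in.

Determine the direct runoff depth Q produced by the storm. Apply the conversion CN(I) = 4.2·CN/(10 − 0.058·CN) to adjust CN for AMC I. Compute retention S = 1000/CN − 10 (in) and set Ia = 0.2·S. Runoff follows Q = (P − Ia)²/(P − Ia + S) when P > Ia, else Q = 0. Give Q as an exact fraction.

Q = 8791125121/2717082900 in ≈ 3.236 in

Dry (AMC I): CN(I) = 4.2·90/(10 − 0.058·90) = 378/(239/50) = 18900/239 ≈ 79.079
S = 1000/(18900/239) − 10 = 500/189 in ≈ 2.646 in
Ia = 0.2S: 0.2·2.646 = 0.529 in (exactly 100/189)
Excess rainfall: 5.490 − 0.529 = 4.961 in; P > Ia so Q > 0
Runoff Q = (P−Ia)²/(P−Ia+S) = (4.961)²/(4.961+2.646) = 8791125121/2717082900 ≈ 3.236 in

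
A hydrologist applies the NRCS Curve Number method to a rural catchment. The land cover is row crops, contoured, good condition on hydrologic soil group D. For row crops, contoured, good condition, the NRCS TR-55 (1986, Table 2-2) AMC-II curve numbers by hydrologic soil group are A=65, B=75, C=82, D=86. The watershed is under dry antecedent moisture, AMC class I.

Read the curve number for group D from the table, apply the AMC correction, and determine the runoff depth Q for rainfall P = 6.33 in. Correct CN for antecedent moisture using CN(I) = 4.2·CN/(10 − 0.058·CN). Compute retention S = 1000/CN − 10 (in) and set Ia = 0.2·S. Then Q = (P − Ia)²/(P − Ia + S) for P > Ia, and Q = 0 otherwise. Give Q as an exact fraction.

Q = 5134725649/1569375300 in ≈ 3.272 in

NRCS table: row crops, contoured, good condition, soil group D → CN(II) = 86
Adjust CN=86 to AMC I: 4.2·86/(10 − 0.058·86) → (1806/5) ÷ (1253/250) = 12900/179 ≈ 72.067
Retention S: 1000/CN − 10 with CN=72.067 → S = 500/129 ≈ 3.876 in
Ia = 0.2S: 0.2·3.876 = 0.775 in (exactly 100/129)
Since P=6.330 > Ia=0.775: effective rainfall P−Ia = 71657/12900 in
Q = (71657/12900)²/((71657/12900) + 500/129) = (5134725649/166410000)/(121657/12900) = 5134725649/1569375300 in ≈ 3.272 in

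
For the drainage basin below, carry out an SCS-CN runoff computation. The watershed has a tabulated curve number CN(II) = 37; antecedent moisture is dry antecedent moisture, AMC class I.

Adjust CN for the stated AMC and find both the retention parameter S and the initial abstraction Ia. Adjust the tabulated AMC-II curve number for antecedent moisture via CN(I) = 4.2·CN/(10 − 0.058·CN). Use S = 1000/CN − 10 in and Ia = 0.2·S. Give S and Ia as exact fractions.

Adjust CN=37 to AMC I: 4.2·37/(10 − 0.058·37) → (777/5) ÷ (3927/500) = 3700/187 ≈ 19.786
S = 1000/(3700/187) − 10 = 1500/37 in ≈ 40.541 in
Ia = 0.2S: 0.2·40.541 = 8.108 in (exactly 300/37)

S = 1500/37 in ≈ 40.541 in; Ia = 300/37 in ≈ 8.108 in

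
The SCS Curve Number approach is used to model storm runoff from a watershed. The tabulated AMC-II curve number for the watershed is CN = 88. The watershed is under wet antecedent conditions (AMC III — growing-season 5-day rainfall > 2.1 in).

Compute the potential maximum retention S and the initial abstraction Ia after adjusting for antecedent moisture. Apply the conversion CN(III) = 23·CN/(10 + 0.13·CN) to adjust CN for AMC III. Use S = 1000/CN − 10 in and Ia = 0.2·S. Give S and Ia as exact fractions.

CN(III) from CN(II)=88: (23·88)/(10 + 0.13·88) = 6325/67 ≈ 94.403
S = 1000/(6325/67) − 10 = 150/253 in ≈ 0.593 in
Ia = 0.2·(150/253) = 30/253 in ≈ 0.119 in

S = 150/253 in ≈ 0.593 in; Ia = 30/253 in ≈ 0.119 in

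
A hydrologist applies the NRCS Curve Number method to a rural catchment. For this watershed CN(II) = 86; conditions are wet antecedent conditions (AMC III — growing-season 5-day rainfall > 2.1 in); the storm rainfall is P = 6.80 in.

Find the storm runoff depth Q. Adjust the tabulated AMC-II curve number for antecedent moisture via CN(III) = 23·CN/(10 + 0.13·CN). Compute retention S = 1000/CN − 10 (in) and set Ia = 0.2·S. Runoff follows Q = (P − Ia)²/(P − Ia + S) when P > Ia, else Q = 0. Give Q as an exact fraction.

CN(III) from CN(II)=86: (23·86)/(10 + 0.13·86) = 98900/1059 ≈ 93.390
Max retention: S = 1000/(98900/1059) − 10 = 700/989 in (≈ 0.708 in)
Initial abstraction Ia = S/5 = (700/989)/5 = 140/989 ≈ 0.142 in
Excess rainfall: 6.800 − 0.142 = 6.658 in; P > Ia so Q > 0
Runoff Q = (P−Ia)²/(P−Ia+S) = (6.658)²/(6.658+0.708) = 542060738/90063285 ≈ 6.019 in

Q = 542060738/90063285 in ≈ 6.019 in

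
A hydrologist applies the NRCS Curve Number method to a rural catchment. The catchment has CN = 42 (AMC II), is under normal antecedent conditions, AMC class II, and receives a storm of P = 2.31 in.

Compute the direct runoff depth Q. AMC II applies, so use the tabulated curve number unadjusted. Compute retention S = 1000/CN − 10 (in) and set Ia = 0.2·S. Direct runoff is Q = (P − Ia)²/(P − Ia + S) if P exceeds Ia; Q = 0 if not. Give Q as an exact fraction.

Q = 0 in ≈ 0.000 in

Average conditions: CN = 42 (no AMC adjustment).
S = 1000/42 − 10 = 290/21 in ≈ 13.810 in
Ia = 0.2S: 0.2·13.810 = 2.762 in (exactly 58/21)
P = 2.310 ≤ Ia = 2.762 in: entire storm abstracted, Q = 0.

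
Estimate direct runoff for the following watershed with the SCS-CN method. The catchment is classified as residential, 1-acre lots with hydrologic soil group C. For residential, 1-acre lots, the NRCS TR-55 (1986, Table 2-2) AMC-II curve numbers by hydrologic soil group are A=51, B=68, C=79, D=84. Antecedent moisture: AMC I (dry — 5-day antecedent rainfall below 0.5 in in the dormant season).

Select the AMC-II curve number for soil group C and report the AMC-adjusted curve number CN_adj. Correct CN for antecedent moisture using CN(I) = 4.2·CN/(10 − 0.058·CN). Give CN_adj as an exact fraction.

CN_adj = 7900/129 ≈ 61.240

NRCS table: residential, 1-acre lots, soil group C → CN(II) = 79
CN(I) from CN(II)=79: (4.2·79)/(10 − 0.058·79) = 7900/129 ≈ 61.240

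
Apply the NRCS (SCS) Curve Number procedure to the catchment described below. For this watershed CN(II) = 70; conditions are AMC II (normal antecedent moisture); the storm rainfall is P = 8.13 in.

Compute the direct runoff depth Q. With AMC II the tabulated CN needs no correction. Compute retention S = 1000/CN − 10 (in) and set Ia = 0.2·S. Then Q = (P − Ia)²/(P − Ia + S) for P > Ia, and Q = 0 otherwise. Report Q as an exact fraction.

Average conditions: CN = 70 (no AMC adjustment).
Max retention: S = 1000/70 − 10 = 30/7 in (≈ 4.286 in)
Ia = 0.2S: 0.2·4.286 = 0.857 in (exactly 6/7)
P − Ia = 8.130 − 0.857 = 5091/700 ≈ 7.273 in (> 0, runoff occurs)
Q = (5091/700)²/((5091/700) + 30/7) = (25918281/490000)/(8091/700) = 2879809/629300 in ≈ 4.576 in

Q = 2879809/629300 in ≈ 4.576 in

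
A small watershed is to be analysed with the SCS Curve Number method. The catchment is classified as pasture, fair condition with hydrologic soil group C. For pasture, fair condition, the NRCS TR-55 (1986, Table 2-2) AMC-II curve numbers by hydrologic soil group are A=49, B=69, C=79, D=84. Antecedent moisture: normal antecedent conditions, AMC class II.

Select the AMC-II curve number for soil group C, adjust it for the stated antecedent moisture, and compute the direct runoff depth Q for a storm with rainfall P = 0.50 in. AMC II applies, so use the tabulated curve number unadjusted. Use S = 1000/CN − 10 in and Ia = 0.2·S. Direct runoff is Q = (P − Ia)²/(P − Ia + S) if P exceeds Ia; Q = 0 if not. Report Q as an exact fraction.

NRCS table: pasture, fair condition, soil group C → CN(II) = 79
CN(II) = 79; AMC II needs no correction.
Max retention: S = 1000/79 − 10 = 210/79 in (≈ 2.658 in)
Ia = 0.2·(210/79) = 42/79 in ≈ 0.532 in
P = 0.500 ≤ Ia = 0.532 in: entire storm abstracted, Q = 0.

Q = 0 in ≈ 0.000 in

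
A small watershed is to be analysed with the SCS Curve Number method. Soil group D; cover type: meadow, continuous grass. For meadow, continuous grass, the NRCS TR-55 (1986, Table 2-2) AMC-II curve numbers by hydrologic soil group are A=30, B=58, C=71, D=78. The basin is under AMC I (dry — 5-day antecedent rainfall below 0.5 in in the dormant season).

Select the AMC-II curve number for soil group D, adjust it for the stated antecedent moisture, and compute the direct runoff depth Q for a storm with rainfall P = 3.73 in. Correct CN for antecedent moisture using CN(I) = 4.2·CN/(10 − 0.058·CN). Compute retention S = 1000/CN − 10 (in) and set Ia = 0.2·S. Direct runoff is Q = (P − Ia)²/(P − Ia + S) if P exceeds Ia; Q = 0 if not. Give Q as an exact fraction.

Q = 38215167169/61055385300 in ≈ 0.626 in

NRCS table: meadow, continuous grass, soil group D → CN(II) = 78
Dry (AMC I): CN(I) = 4.2·78/(10 − 0.058·78) = (1638/5)/(1369/250) = 81900/1369 ≈ 59.825
Max retention: S = 1000/(81900/1369) − 10 = 5500/819 in (≈ 6.716 in)
Initial abstraction Ia = S/5 = (5500/819)/5 = 1100/819 ≈ 1.343 in
P − Ia = 3.730 − 1.343 = 195487/81900 ≈ 2.387 in (> 0, runoff occurs)
Q = (195487/81900)²/((195487/81900) + 5500/819) = (38215167169/6707610000)/(745487/81900) = 38215167169/61055385300 in ≈ 0.626 in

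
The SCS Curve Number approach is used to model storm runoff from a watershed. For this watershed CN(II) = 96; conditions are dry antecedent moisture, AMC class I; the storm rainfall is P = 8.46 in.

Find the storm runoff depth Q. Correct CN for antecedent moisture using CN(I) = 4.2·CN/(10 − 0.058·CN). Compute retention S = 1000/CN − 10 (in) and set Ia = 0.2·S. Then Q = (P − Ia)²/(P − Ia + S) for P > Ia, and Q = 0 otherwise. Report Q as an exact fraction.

Dry (AMC I): CN(I) = 4.2·96/(10 − 0.058·96) = (2016/5)/(554/125) = 25200/277 ≈ 90.975
Retention S: 1000/CN − 10 with CN=90.975 → S = 125/126 ≈ 0.992 in
Ia = 0.2·(125/126) = 25/126 in ≈ 0.198 in
P − Ia = 8.460 − 0.198 = 13012/1575 ≈ 8.262 in (> 0, runoff occurs)
Runoff Q = (P−Ia)²/(P−Ia+S) = (8.262)²/(8.262+0.992) = 338624288/45909675 ≈ 7.376 in

Q = 338624288/45909675 in ≈ 7.376 in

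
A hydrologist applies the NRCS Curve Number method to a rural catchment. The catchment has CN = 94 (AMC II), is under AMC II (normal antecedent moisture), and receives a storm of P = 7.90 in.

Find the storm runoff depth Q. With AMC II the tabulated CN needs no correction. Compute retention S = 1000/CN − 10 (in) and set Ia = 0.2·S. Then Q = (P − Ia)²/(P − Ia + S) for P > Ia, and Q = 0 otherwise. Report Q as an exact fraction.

Q = 13344409/1857910 in ≈ 7.182 in

Average conditions: CN = 94 (no AMC adjustment).
Retention S: 1000/CN − 10 with CN=94.000 → S = 30/47 ≈ 0.638 in
Ia = 0.2·(30/47) = 6/47 in ≈ 0.128 in
Excess rainfall: 7.900 − 0.128 = 7.772 in; P > Ia so Q > 0
Runoff Q = (P−Ia)²/(P−Ia+S) = (7.772)²/(7.772+0.638) = 13344409/1857910 ≈ 7.182 in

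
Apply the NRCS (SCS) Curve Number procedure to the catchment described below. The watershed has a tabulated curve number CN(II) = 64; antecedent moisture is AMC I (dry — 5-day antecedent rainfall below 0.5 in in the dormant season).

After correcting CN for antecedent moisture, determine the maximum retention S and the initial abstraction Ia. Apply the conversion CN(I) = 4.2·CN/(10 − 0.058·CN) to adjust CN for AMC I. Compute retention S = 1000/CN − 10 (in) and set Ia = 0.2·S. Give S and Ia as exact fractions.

S = 375/28 in ≈ 13.393 in; Ia = 75/28 in ≈ 2.679 in

CN(I) from CN(II)=64: (4.2·64)/(10 − 0.058·64) = 5600/131 ≈ 42.748
S = 1000/(5600/131) − 10 = 375/28 in ≈ 13.393 in
Ia = 0.2·(375/28) = 75/28 in ≈ 2.679 in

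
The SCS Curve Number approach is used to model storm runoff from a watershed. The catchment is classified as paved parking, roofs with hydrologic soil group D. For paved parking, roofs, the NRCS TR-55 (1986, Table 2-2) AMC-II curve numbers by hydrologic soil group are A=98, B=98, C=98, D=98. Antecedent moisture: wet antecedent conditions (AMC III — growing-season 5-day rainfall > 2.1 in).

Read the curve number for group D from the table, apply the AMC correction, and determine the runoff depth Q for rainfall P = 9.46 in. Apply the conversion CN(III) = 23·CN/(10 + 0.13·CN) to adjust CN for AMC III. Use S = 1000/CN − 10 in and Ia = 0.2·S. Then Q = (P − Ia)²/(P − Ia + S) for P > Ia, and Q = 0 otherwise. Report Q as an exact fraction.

NRCS table: paved parking, roofs, soil group D → CN(II) = 98
Adjust CN=98 to AMC III: 23·98/(10 + 0.13·98) → 2254 ÷ (1137/50) = 112700/1137 ≈ 99.120
S = 1000/(112700/1137) − 10 = 100/1127 in ≈ 0.089 in
Ia = 0.2·(100/1127) = 20/1127 in ≈ 0.018 in
P − Ia = 9.460 − 0.018 = 532071/56350 ≈ 9.442 in (> 0, runoff occurs)
Q = (532071/56350)²/((532071/56350) + 100/1127) = (283099549041/3175322500)/(537071/56350) = 283099549041/30263950850 in ≈ 9.354 in

Q = 283099549041/30263950850 in ≈ 9.354 in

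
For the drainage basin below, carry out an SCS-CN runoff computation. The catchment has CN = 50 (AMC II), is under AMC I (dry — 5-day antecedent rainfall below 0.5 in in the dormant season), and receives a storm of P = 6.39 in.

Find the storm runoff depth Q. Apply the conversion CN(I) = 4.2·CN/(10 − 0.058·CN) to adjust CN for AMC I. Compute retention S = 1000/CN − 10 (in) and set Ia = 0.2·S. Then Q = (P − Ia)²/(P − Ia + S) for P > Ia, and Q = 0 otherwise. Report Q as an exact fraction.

Q = 11689561/112179900 in ≈ 0.104 in

Dry (AMC I): CN(I) = 4.2·50/(10 − 0.058·50) = 210/(71/10) = 2100/71 ≈ 29.577
S = 1000/(2100/71) − 10 = 500/21 in ≈ 23.810 in
Ia = 0.2S: 0.2·23.810 = 4.762 in (exactly 100/21)
P − Ia = 6.390 − 4.762 = 3419/2100 ≈ 1.628 in (> 0, runoff occurs)
Runoff Q = (P−Ia)²/(P−Ia+S) = (1.628)²/(1.628+23.810) = 11689561/112179900 ≈ 0.104 in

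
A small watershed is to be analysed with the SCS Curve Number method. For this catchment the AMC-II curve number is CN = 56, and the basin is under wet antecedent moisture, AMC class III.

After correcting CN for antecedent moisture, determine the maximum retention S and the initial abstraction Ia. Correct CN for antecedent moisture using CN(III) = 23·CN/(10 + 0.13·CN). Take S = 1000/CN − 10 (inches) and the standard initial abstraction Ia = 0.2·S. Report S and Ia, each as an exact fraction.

S = 550/161 in ≈ 3.416 in; Ia = 110/161 in ≈ 0.683 in

CN(III) from CN(II)=56: (23·56)/(10 + 0.13·56) = 4025/54 ≈ 74.537
Retention S: 1000/CN − 10 with CN=74.537 → S = 550/161 ≈ 3.416 in
Ia = 0.2·(550/161) = 110/161 in ≈ 0.683 in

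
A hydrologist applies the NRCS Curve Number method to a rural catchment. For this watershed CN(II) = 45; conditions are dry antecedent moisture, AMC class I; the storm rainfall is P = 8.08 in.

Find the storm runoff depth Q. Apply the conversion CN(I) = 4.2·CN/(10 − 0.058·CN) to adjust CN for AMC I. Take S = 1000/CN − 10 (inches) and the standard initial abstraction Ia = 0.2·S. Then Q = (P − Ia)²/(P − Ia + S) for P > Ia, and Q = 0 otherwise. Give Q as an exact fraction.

Q = 57009842/350070525 in ≈ 0.163 in

Adjust CN=45 to AMC I: 4.2·45/(10 − 0.058·45) → 189 ÷ (739/100) = 18900/739 ≈ 25.575
Retention S: 1000/CN − 10 with CN=25.575 → S = 5500/189 ≈ 29.101 in
Initial abstraction Ia = S/5 = (5500/189)/5 = 1100/189 ≈ 5.820 in
Excess rainfall: 8.080 − 5.820 = 2.260 in; P > Ia so Q > 0
Q: (10678/4725)² ÷ (148178/4725) = 57009842/350070525 in (≈ 0.163 in)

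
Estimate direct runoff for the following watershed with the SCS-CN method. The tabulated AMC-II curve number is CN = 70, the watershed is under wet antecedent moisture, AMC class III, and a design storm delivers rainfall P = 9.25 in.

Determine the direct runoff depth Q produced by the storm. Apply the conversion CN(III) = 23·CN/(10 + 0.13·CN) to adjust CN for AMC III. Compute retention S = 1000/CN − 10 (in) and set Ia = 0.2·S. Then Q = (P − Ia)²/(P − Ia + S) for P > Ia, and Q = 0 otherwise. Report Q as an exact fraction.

Q = 32684089/4454548 in ≈ 7.337 in

CN(III) from CN(II)=70: (23·70)/(10 + 0.13·70) = 16100/191 ≈ 84.293
S = 1000/(16100/191) − 10 = 300/161 in ≈ 1.863 in
Initial abstraction Ia = S/5 = (300/161)/5 = 60/161 ≈ 0.373 in
Excess rainfall: 9.250 − 0.373 = 8.877 in; P > Ia so Q > 0
Runoff Q = (P−Ia)²/(P−Ia+S) = (8.877)²/(8.877+1.863) = 32684089/4454548 ≈ 7.337 in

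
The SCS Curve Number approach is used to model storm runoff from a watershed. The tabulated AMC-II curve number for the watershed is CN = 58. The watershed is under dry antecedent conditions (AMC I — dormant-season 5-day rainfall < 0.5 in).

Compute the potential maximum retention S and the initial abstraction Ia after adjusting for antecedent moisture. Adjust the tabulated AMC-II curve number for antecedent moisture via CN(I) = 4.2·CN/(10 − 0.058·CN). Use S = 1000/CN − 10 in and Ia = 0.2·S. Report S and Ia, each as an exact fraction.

Dry (AMC I): CN(I) = 4.2·58/(10 − 0.058·58) = (1218/5)/(1659/250) = 2900/79 ≈ 36.709
Retention S: 1000/CN − 10 with CN=36.709 → S = 500/29 ≈ 17.241 in
Ia = 0.2S: 0.2·17.241 = 3.448 in (exactly 100/29)

S = 500/29 in ≈ 17.241 in; Ia = 100/29 in ≈ 3.448 in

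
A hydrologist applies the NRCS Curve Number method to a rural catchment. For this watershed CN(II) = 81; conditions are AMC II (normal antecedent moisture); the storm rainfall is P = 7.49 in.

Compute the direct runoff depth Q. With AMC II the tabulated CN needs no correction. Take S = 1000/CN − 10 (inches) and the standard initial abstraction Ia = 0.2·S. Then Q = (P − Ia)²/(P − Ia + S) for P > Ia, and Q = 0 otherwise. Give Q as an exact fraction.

Average conditions: CN = 81 (no AMC adjustment).
Max retention: S = 1000/81 − 10 = 190/81 in (≈ 2.346 in)
Ia = 0.2S: 0.2·2.346 = 0.469 in (exactly 38/81)
Excess rainfall: 7.490 − 0.469 = 7.021 in; P > Ia so Q > 0
Q: (56869/8100)² ÷ (75869/8100) = 3234083161/614538900 in (≈ 5.263 in)

Q = 3234083161/614538900 in ≈ 5.263 in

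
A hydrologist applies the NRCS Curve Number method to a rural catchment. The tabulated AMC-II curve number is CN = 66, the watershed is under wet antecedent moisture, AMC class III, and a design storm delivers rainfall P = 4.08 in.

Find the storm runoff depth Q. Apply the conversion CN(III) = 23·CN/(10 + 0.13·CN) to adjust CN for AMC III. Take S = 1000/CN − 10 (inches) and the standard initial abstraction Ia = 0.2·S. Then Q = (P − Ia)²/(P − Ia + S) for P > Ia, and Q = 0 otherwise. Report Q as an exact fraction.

Adjust CN=66 to AMC III: 23·66/(10 + 0.13·66) → 1518 ÷ (929/50) = 75900/929 ≈ 81.701
Retention S: 1000/CN − 10 with CN=81.701 → S = 1700/759 ≈ 2.240 in
Initial abstraction Ia = S/5 = (1700/759)/5 = 340/759 ≈ 0.448 in
P − Ia = 4.080 − 0.448 = 68918/18975 ≈ 3.632 in (> 0, runoff occurs)
Runoff Q = (P−Ia)²/(P−Ia+S) = (3.632)²/(3.632+2.240) = 139696786/62181075 ≈ 2.247 in

Q = 139696786/62181075 in ≈ 2.247 in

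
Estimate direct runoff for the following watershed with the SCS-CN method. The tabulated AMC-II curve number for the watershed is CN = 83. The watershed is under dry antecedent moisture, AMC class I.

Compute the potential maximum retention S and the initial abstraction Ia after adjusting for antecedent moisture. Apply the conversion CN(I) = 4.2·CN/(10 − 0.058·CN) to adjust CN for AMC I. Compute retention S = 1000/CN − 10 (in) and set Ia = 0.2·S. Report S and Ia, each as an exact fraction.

S = 8500/1743 in ≈ 4.877 in; Ia = 1700/1743 in ≈ 0.975 in

CN(I) from CN(II)=83: (4.2·83)/(10 − 0.058·83) = 174300/2593 ≈ 67.219
Retention S: 1000/CN − 10 with CN=67.219 → S = 8500/1743 ≈ 4.877 in
Initial abstraction Ia = S/5 = (8500/1743)/5 = 1700/1743 ≈ 0.975 in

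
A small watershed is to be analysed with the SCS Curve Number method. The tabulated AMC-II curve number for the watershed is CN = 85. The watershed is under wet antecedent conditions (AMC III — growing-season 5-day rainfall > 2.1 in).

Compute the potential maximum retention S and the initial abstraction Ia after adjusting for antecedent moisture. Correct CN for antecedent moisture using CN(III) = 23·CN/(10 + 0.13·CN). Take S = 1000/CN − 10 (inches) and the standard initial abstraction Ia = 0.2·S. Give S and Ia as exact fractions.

S = 300/391 in ≈ 0.767 in; Ia = 60/391 in ≈ 0.153 in

CN(III) from CN(II)=85: (23·85)/(10 + 0.13·85) = 39100/421 ≈ 92.874
S = 1000/(39100/421) − 10 = 300/391 in ≈ 0.767 in
Ia = 0.2S: 0.2·0.767 = 0.153 in (exactly 60/391)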